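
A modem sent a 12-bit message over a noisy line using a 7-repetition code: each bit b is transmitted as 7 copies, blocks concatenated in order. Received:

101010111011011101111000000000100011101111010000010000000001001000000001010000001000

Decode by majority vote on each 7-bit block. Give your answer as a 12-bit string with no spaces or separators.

111001000000

Block 1 (1010101): 4 ones → 1
Block 2 (1101101): 5 ones → 1
Block 3 (1101111): 6 ones → 1
Block 4 (0000000): 0 ones → 0
Block 5 (0010001): 2 ones → 0
Block 6 (1101111): 6 ones → 1
Block 7 (0100000): 1 one → 0
Block 8 (1000000): 1 one → 0
Block 9 (0001001): 2 ones → 0
Block 10 (0000000): 0 ones → 0
Block 11 (0101000): 2 ones → 0
Block 12 (0001000): 1 one → 0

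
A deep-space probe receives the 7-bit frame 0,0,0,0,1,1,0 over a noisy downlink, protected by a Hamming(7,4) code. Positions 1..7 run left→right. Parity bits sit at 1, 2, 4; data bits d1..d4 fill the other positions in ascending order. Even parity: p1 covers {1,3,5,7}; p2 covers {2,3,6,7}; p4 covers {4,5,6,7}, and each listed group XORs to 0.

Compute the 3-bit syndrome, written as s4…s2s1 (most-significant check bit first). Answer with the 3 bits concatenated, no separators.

s1 (pos 1,3,5,7): 0⊕0⊕1⊕0 = 1
s2 (pos 2,3,6,7): 0⊕0⊕1⊕0 = 1
s4 (pos 4,5,6,7): 0⊕1⊕1⊕0 = 0
Syndrome s4…s1 = 011 → error at position 3.

011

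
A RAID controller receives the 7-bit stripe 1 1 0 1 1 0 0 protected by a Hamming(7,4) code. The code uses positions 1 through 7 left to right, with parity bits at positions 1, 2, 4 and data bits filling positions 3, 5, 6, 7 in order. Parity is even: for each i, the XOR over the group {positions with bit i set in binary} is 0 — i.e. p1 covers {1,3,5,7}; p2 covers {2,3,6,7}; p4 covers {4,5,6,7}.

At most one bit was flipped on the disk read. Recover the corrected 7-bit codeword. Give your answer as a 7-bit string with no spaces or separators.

s1 (pos 1,3,5,7): 1⊕0⊕1⊕0 = 0
s2 (pos 2,3,6,7): 1⊕0⊕0⊕0 = 1
s4 (pos 4,5,6,7): 1⊕1⊕0⊕0 = 0
Syndrome s4…s1 = 010 → error at position 2.
Flip position 2: 1101100 → 1001100

1001100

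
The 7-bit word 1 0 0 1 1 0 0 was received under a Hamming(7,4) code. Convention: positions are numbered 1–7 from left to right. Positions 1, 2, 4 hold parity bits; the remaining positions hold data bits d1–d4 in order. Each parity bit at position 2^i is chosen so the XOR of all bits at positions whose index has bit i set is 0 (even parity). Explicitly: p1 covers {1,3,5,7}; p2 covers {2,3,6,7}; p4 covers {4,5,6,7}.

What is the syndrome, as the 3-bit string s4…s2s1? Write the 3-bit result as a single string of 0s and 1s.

000

s1 (pos 1,3,5,7): 1⊕0⊕1⊕0 = 0
s2 (pos 2,3,6,7): 0⊕0⊕0⊕0 = 0
s4 (pos 4,5,6,7): 1⊕1⊕0⊕0 = 0
Syndrome s4…s1 = 000 → no error.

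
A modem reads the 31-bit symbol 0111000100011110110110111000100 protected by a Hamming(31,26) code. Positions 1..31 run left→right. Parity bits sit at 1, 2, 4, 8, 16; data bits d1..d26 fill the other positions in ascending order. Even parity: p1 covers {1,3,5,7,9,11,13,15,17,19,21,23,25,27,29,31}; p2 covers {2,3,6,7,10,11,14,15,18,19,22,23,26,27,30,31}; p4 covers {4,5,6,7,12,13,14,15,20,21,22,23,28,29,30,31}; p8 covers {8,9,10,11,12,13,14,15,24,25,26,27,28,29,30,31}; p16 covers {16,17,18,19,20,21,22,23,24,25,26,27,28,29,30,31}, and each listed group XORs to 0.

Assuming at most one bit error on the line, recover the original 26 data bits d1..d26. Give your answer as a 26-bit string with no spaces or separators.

s1 (pos 1,3,5,7,9,11,13,15,17,19,21,23,25,27,29,31): 0⊕1⊕0⊕0⊕0⊕0⊕1⊕1⊕1⊕0⊕1⊕1⊕1⊕0⊕1⊕0 = 0
s2 (pos 2,3,6,7,10,11,14,15,18,19,22,23,26,27,30,31): 1⊕1⊕0⊕0⊕0⊕0⊕1⊕1⊕1⊕0⊕0⊕1⊕0⊕0⊕0⊕0 = 0
s4 (pos 4,5,6,7,12,13,14,15,20,21,22,23,28,29,30,31): 1⊕0⊕0⊕0⊕1⊕1⊕1⊕1⊕1⊕1⊕0⊕1⊕0⊕1⊕0⊕0 = 1
s8 (pos 8,9,10,11,12,13,14,15,24,25,26,27,28,29,30,31): 1⊕0⊕0⊕0⊕1⊕1⊕1⊕1⊕1⊕1⊕0⊕0⊕0⊕1⊕0⊕0 = 0
s16 (pos 16,17,18,19,20,21,22,23,24,25,26,27,28,29,30,31): 0⊕1⊕1⊕0⊕1⊕1⊕0⊕1⊕1⊕1⊕0⊕0⊕0⊕1⊕0⊕0 = 0
Syndrome s16…s1 = 00100 → error at position 4.
Flip position 4: 0111000100011110110110111000100 → 0110000100011110110110111000100
Read data bits from positions 3,5,6,7,9,10,11,12,13,14,15,17,18,19,20,21,22,23,24,25,26,27,28,29,30,31: 10000001111110110111000100

10000001111110110111000100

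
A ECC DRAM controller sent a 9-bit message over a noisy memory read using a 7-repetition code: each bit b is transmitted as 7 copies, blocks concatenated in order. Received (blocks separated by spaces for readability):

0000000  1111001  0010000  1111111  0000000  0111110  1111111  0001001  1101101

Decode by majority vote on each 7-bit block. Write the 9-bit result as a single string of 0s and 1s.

010101101

Block 1 (0000000): 0 ones → 0
Block 2 (1111001): 5 ones → 1
Block 3 (0010000): 1 one → 0
Block 4 (1111111): 7 ones → 1
Block 5 (0000000): 0 ones → 0
Block 6 (0111110): 5 ones → 1
Block 7 (1111111): 7 ones → 1
Block 8 (0001001): 2 ones → 0
Block 9 (1101101): 5 ones → 1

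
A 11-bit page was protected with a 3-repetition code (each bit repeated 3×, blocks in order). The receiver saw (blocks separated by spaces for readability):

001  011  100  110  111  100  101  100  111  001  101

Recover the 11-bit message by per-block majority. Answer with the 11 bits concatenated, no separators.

01011010101

Block 1 (001): 1 one → 0
Block 2 (011): 2 ones → 1
Block 3 (100): 1 one → 0
Block 4 (110): 2 ones → 1
Block 5 (111): 3 ones → 1
Block 6 (100): 1 one → 0
Block 7 (101): 2 ones → 1
Block 8 (100): 1 one → 0
Block 9 (111): 3 ones → 1
Block 10 (001): 1 one → 0
Block 11 (101): 2 ones → 1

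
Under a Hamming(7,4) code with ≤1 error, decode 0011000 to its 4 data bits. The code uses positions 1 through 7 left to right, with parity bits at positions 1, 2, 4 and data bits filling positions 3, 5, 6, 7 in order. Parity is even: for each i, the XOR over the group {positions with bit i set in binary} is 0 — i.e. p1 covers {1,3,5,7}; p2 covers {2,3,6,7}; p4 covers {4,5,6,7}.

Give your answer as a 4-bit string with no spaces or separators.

s1 (pos 1,3,5,7): 0⊕1⊕0⊕0 = 1
s2 (pos 2,3,6,7): 0⊕1⊕0⊕0 = 1
s4 (pos 4,5,6,7): 1⊕0⊕0⊕0 = 1
Syndrome s4…s1 = 111 → error at position 7.
Flip position 7: 0011000 → 0011001
Read data bits from positions 3,5,6,7: 1001

1001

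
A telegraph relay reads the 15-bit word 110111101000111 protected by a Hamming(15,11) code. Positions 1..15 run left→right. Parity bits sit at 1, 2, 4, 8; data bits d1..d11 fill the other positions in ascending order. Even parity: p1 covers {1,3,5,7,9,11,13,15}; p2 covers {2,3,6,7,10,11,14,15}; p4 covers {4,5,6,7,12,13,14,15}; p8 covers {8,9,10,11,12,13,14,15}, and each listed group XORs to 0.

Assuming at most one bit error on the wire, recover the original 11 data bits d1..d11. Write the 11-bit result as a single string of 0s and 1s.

01011000111

s1 (pos 1,3,5,7,9,11,13,15): 1⊕0⊕1⊕1⊕1⊕0⊕1⊕1 = 0
s2 (pos 2,3,6,7,10,11,14,15): 1⊕0⊕1⊕1⊕0⊕0⊕1⊕1 = 1
s4 (pos 4,5,6,7,12,13,14,15): 1⊕1⊕1⊕1⊕0⊕1⊕1⊕1 = 1
s8 (pos 8,9,10,11,12,13,14,15): 0⊕1⊕0⊕0⊕0⊕1⊕1⊕1 = 0
Syndrome s8…s1 = 0110 → error at position 6.
Flip position 6: 110111101000111 → 110110101000111
Read data bits from positions 3,5,6,7,9,10,11,12,13,14,15: 01011000111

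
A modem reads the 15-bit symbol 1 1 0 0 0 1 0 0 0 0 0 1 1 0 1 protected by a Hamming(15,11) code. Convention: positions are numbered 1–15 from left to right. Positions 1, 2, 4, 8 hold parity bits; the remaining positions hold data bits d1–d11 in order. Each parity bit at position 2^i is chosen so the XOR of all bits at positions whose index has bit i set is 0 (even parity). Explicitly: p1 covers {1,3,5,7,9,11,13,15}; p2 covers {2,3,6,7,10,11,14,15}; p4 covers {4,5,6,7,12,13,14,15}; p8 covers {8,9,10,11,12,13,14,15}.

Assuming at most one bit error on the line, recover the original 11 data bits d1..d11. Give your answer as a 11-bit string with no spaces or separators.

s1 (pos 1,3,5,7,9,11,13,15): 1⊕0⊕0⊕0⊕0⊕0⊕1⊕1 = 1
s2 (pos 2,3,6,7,10,11,14,15): 1⊕0⊕1⊕0⊕0⊕0⊕0⊕1 = 1
s4 (pos 4,5,6,7,12,13,14,15): 0⊕0⊕1⊕0⊕1⊕1⊕0⊕1 = 0
s8 (pos 8,9,10,11,12,13,14,15): 0⊕0⊕0⊕0⊕1⊕1⊕0⊕1 = 1
Syndrome s8…s1 = 1011 → error at position 11.
Flip position 11: 110001000001101 → 110001000011101
Read data bits from positions 3,5,6,7,9,10,11,12,13,14,15: 00100011101

00100011101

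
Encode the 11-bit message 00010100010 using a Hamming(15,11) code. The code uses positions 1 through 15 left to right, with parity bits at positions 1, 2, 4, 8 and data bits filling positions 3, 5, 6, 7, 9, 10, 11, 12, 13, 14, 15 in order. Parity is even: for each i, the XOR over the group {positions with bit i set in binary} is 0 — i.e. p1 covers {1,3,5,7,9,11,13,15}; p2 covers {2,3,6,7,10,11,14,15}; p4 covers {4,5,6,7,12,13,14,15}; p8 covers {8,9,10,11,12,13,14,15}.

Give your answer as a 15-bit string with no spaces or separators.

Place data at non-parity positions: p1 p2 0 p4 0 0 1 p8 0 1 0 0 0 1 0
p1 (pos 1,3,5,7,9,11,13,15): XOR of data positions = 0⊕0⊕1⊕0⊕0⊕0⊕0 = 1
p2 (pos 2,3,6,7,10,11,14,15): XOR of data positions = 0⊕0⊕1⊕1⊕0⊕1⊕0 = 1
p4 (pos 4,5,6,7,12,13,14,15): XOR of data positions = 0⊕0⊕1⊕0⊕0⊕1⊕0 = 0
p8 (pos 8,9,10,11,12,13,14,15): XOR of data positions = 0⊕1⊕0⊕0⊕0⊕1⊕0 = 0
Codeword: 110000100100010

110000100100010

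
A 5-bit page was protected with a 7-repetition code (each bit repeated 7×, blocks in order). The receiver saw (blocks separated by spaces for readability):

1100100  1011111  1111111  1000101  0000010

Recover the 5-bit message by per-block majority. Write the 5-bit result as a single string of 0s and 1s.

Block 1 (1100100): 3 ones → 0
Block 2 (1011111): 6 ones → 1
Block 3 (1111111): 7 ones → 1
Block 4 (1000101): 3 ones → 0
Block 5 (0000010): 1 one → 0

01100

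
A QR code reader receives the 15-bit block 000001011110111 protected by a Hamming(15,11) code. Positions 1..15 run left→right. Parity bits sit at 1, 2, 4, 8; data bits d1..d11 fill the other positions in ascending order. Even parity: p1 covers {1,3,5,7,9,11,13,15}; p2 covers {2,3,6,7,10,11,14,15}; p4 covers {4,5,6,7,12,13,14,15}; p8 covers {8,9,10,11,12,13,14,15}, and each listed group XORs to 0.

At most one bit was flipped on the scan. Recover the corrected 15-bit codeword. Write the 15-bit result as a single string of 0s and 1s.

000001011010111

s1 (pos 1,3,5,7,9,11,13,15): 0⊕0⊕0⊕0⊕1⊕1⊕1⊕1 = 0
s2 (pos 2,3,6,7,10,11,14,15): 0⊕0⊕1⊕0⊕1⊕1⊕1⊕1 = 1
s4 (pos 4,5,6,7,12,13,14,15): 0⊕0⊕1⊕0⊕0⊕1⊕1⊕1 = 0
s8 (pos 8,9,10,11,12,13,14,15): 1⊕1⊕1⊕1⊕0⊕1⊕1⊕1 = 1
Syndrome s8…s1 = 1010 → error at position 10.
Flip position 10: 000001011110111 → 000001011010111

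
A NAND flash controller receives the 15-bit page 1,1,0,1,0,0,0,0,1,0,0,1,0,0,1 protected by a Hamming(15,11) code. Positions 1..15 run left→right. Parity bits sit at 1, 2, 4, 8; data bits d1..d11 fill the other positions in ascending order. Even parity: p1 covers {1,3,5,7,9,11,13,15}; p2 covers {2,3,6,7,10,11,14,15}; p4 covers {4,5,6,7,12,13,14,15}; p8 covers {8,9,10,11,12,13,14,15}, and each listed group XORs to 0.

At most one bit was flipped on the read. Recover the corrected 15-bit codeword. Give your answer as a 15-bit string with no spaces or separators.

s1 (pos 1,3,5,7,9,11,13,15): 1⊕0⊕0⊕0⊕1⊕0⊕0⊕1 = 1
s2 (pos 2,3,6,7,10,11,14,15): 1⊕0⊕0⊕0⊕0⊕0⊕0⊕1 = 0
s4 (pos 4,5,6,7,12,13,14,15): 1⊕0⊕0⊕0⊕1⊕0⊕0⊕1 = 1
s8 (pos 8,9,10,11,12,13,14,15): 0⊕1⊕0⊕0⊕1⊕0⊕0⊕1 = 1
Syndrome s8…s1 = 1101 → error at position 13.
Flip position 13: 110100001001001 → 110100001001101

110100001001101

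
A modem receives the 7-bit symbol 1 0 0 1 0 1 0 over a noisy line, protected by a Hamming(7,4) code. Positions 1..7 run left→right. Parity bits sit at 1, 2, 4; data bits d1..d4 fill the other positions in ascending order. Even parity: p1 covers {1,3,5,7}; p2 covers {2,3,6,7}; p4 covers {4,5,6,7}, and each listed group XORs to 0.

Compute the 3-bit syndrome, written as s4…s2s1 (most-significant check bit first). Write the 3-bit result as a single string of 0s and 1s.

s1 (pos 1,3,5,7): 1⊕0⊕0⊕0 = 1
s2 (pos 2,3,6,7): 0⊕0⊕1⊕0 = 1
s4 (pos 4,5,6,7): 1⊕0⊕1⊕0 = 0
Syndrome s4…s1 = 011 → error at position 3.

011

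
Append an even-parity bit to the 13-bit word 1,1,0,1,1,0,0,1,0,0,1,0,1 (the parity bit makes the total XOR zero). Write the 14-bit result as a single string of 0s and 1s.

11011001001011

XOR of the 13 data bits: 1⊕1⊕0⊕1⊕1⊕0⊕0⊕1⊕0⊕0⊕1⊕0⊕1 = 1
Parity bit = 1 (so all 14 bits XOR to 0).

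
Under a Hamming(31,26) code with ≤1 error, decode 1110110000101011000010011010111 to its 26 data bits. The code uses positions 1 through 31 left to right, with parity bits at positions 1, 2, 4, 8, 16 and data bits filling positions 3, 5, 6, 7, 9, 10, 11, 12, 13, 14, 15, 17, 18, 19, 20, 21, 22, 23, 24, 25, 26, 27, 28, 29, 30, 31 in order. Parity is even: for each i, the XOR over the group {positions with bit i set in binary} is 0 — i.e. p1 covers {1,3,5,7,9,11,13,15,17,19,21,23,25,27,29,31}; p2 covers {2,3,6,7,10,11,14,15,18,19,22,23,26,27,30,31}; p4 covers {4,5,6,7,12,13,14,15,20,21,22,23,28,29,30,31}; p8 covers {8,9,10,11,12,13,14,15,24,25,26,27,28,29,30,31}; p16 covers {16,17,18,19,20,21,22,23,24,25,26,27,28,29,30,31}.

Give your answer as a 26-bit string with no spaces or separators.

s1 (pos 1,3,5,7,9,11,13,15,17,19,21,23,25,27,29,31): 1⊕1⊕1⊕0⊕0⊕1⊕1⊕1⊕0⊕0⊕1⊕0⊕1⊕1⊕1⊕1 = 1
s2 (pos 2,3,6,7,10,11,14,15,18,19,22,23,26,27,30,31): 1⊕1⊕1⊕0⊕0⊕1⊕0⊕1⊕0⊕0⊕0⊕0⊕0⊕1⊕1⊕1 = 0
s4 (pos 4,5,6,7,12,13,14,15,20,21,22,23,28,29,30,31): 0⊕1⊕1⊕0⊕0⊕1⊕0⊕1⊕0⊕1⊕0⊕0⊕0⊕1⊕1⊕1 = 0
s8 (pos 8,9,10,11,12,13,14,15,24,25,26,27,28,29,30,31): 0⊕0⊕0⊕1⊕0⊕1⊕0⊕1⊕1⊕1⊕0⊕1⊕0⊕1⊕1⊕1 = 1
s16 (pos 16,17,18,19,20,21,22,23,24,25,26,27,28,29,30,31): 1⊕0⊕0⊕0⊕0⊕1⊕0⊕0⊕1⊕1⊕0⊕1⊕0⊕1⊕1⊕1 = 0
Syndrome s16…s1 = 01001 → error at position 9.
Flip position 9: 1110110000101011000010011010111 → 1110110010101011000010011010111
Read data bits from positions 3,5,6,7,9,10,11,12,13,14,15,17,18,19,20,21,22,23,24,25,26,27,28,29,30,31: 11101010101000010011010111

11101010101000010011010111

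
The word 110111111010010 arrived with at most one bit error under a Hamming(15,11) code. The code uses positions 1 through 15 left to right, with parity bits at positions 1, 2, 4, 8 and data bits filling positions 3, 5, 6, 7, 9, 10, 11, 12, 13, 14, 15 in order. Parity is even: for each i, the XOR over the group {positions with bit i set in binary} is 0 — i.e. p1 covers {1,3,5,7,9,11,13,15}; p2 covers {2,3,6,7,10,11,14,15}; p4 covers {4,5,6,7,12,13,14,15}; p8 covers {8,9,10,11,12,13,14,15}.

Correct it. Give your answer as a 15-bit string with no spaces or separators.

s1 (pos 1,3,5,7,9,11,13,15): 1⊕0⊕1⊕1⊕1⊕1⊕0⊕0 = 1
s2 (pos 2,3,6,7,10,11,14,15): 1⊕0⊕1⊕1⊕0⊕1⊕1⊕0 = 1
s4 (pos 4,5,6,7,12,13,14,15): 1⊕1⊕1⊕1⊕0⊕0⊕1⊕0 = 1
s8 (pos 8,9,10,11,12,13,14,15): 1⊕1⊕0⊕1⊕0⊕0⊕1⊕0 = 0
Syndrome s8…s1 = 0111 → error at position 7.
Flip position 7: 110111111010010 → 110111011010010

110111011010010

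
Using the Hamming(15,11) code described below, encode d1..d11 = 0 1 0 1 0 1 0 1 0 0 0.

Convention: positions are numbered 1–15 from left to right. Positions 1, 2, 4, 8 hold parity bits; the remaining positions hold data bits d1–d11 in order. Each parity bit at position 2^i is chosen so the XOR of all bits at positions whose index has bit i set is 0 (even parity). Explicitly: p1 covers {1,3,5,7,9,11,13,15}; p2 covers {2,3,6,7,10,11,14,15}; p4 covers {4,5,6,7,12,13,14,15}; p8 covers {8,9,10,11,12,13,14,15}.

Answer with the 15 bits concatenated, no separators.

000110100101000

Place data at non-parity positions: p1 p2 0 p4 1 0 1 p8 0 1 0 1 0 0 0
p1 (pos 1,3,5,7,9,11,13,15): XOR of data positions = 0⊕1⊕1⊕0⊕0⊕0⊕0 = 0
p2 (pos 2,3,6,7,10,11,14,15): XOR of data positions = 0⊕0⊕1⊕1⊕0⊕0⊕0 = 0
p4 (pos 4,5,6,7,12,13,14,15): XOR of data positions = 1⊕0⊕1⊕1⊕0⊕0⊕0 = 1
p8 (pos 8,9,10,11,12,13,14,15): XOR of data positions = 0⊕1⊕0⊕1⊕0⊕0⊕0 = 0
Codeword: 000110100101000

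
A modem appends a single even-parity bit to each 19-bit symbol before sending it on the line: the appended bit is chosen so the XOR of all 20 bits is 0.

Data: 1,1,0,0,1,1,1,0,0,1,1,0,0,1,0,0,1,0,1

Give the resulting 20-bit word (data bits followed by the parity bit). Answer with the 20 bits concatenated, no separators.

11001110011001001010

XOR of the 19 data bits: 1⊕1⊕0⊕0⊕1⊕1⊕1⊕0⊕0⊕1⊕1⊕0⊕0⊕1⊕0⊕0⊕1⊕0⊕1 = 0
Parity bit = 0 (so all 20 bits XOR to 0).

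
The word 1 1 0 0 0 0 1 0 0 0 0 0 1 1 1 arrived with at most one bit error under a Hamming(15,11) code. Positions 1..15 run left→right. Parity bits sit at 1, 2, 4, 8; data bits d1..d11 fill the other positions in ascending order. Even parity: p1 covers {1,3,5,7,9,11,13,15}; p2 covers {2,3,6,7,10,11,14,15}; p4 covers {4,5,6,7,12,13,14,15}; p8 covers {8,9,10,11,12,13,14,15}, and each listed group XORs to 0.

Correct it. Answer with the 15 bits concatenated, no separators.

s1 (pos 1,3,5,7,9,11,13,15): 1⊕0⊕0⊕1⊕0⊕0⊕1⊕1 = 0
s2 (pos 2,3,6,7,10,11,14,15): 1⊕0⊕0⊕1⊕0⊕0⊕1⊕1 = 0
s4 (pos 4,5,6,7,12,13,14,15): 0⊕0⊕0⊕1⊕0⊕1⊕1⊕1 = 0
s8 (pos 8,9,10,11,12,13,14,15): 0⊕0⊕0⊕0⊕0⊕1⊕1⊕1 = 1
Syndrome s8…s1 = 1000 → error at position 8.
Flip position 8: 110000100000111 → 110000110000111

110000110000111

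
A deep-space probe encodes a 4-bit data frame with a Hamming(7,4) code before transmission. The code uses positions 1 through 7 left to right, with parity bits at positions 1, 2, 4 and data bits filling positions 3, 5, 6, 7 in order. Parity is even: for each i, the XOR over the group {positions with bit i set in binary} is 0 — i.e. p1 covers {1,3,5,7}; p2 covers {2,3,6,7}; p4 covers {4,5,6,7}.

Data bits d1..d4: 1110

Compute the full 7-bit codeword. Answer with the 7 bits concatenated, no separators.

Place data at non-parity positions: p1 p2 1 p4 1 1 0
p1 (pos 1,3,5,7): XOR of data positions = 1⊕1⊕0 = 0
p2 (pos 2,3,6,7): XOR of data positions = 1⊕1⊕0 = 0
p4 (pos 4,5,6,7): XOR of data positions = 1⊕1⊕0 = 0
Codeword: 0010110

0010110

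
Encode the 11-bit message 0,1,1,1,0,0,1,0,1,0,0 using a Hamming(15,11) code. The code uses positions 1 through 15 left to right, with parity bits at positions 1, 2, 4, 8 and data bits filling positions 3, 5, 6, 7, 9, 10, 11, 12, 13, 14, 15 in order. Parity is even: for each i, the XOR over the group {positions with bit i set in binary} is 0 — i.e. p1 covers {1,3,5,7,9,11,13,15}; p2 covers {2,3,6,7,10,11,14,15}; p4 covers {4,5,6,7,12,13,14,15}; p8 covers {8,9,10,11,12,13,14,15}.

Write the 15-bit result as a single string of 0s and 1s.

010011100010100

Place data at non-parity positions: p1 p2 0 p4 1 1 1 p8 0 0 1 0 1 0 0
p1 (pos 1,3,5,7,9,11,13,15): XOR of data positions = 0⊕1⊕1⊕0⊕1⊕1⊕0 = 0
p2 (pos 2,3,6,7,10,11,14,15): XOR of data positions = 0⊕1⊕1⊕0⊕1⊕0⊕0 = 1
p4 (pos 4,5,6,7,12,13,14,15): XOR of data positions = 1⊕1⊕1⊕0⊕1⊕0⊕0 = 0
p8 (pos 8,9,10,11,12,13,14,15): XOR of data positions = 0⊕0⊕1⊕0⊕1⊕0⊕0 = 0
Codeword: 010011100010100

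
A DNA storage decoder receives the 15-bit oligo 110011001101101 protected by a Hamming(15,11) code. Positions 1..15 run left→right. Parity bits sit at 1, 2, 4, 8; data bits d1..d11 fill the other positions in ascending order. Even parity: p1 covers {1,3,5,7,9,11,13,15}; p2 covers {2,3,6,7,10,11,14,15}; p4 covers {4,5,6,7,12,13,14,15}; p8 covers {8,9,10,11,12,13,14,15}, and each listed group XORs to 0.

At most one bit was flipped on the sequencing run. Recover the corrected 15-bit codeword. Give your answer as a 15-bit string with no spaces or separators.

110011001101001

s1 (pos 1,3,5,7,9,11,13,15): 1⊕0⊕1⊕0⊕1⊕0⊕1⊕1 = 1
s2 (pos 2,3,6,7,10,11,14,15): 1⊕0⊕1⊕0⊕1⊕0⊕0⊕1 = 0
s4 (pos 4,5,6,7,12,13,14,15): 0⊕1⊕1⊕0⊕1⊕1⊕0⊕1 = 1
s8 (pos 8,9,10,11,12,13,14,15): 0⊕1⊕1⊕0⊕1⊕1⊕0⊕1 = 1
Syndrome s8…s1 = 1101 → error at position 13.
Flip position 13: 110011001101101 → 110011001101001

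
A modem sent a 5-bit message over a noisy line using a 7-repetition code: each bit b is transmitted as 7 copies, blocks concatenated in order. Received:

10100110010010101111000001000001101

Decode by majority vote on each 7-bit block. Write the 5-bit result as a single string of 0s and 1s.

Block 1 (1010011): 4 ones → 1
Block 2 (0010010): 2 ones → 0
Block 3 (1011110): 5 ones → 1
Block 4 (0000100): 1 one → 0
Block 5 (0001101): 3 ones → 0

10100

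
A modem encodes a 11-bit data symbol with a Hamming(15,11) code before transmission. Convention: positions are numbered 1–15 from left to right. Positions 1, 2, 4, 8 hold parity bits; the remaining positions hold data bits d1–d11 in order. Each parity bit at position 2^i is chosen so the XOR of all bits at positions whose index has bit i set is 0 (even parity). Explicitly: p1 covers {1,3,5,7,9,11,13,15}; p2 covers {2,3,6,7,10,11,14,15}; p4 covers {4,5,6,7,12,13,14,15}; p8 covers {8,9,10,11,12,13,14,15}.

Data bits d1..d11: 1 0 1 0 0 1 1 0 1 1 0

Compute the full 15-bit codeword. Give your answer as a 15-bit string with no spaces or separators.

Place data at non-parity positions: p1 p2 1 p4 0 1 0 p8 0 1 1 0 1 1 0
p1 (pos 1,3,5,7,9,11,13,15): XOR of data positions = 1⊕0⊕0⊕0⊕1⊕1⊕0 = 1
p2 (pos 2,3,6,7,10,11,14,15): XOR of data positions = 1⊕1⊕0⊕1⊕1⊕1⊕0 = 1
p4 (pos 4,5,6,7,12,13,14,15): XOR of data positions = 0⊕1⊕0⊕0⊕1⊕1⊕0 = 1
p8 (pos 8,9,10,11,12,13,14,15): XOR of data positions = 0⊕1⊕1⊕0⊕1⊕1⊕0 = 0
Codeword: 111101000110110

111101000110110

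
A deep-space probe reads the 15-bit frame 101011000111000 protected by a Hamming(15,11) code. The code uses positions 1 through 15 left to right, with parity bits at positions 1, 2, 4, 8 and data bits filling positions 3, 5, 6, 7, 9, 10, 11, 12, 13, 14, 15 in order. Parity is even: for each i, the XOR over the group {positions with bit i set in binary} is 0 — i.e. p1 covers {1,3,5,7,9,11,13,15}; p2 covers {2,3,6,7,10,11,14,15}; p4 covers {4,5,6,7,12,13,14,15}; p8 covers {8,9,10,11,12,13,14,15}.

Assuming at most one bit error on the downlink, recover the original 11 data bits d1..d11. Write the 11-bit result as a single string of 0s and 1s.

11100110000

s1 (pos 1,3,5,7,9,11,13,15): 1⊕1⊕1⊕0⊕0⊕1⊕0⊕0 = 0
s2 (pos 2,3,6,7,10,11,14,15): 0⊕1⊕1⊕0⊕1⊕1⊕0⊕0 = 0
s4 (pos 4,5,6,7,12,13,14,15): 0⊕1⊕1⊕0⊕1⊕0⊕0⊕0 = 1
s8 (pos 8,9,10,11,12,13,14,15): 0⊕0⊕1⊕1⊕1⊕0⊕0⊕0 = 1
Syndrome s8…s1 = 1100 → error at position 12.
Flip position 12: 101011000111000 → 101011000110000
Read data bits from positions 3,5,6,7,9,10,11,12,13,14,15: 11100110000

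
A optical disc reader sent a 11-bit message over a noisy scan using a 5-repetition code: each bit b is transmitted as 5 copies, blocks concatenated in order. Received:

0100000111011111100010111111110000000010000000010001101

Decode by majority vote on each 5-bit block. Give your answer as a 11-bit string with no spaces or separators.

Block 1 (01000): 1 one → 0
Block 2 (00111): 3 ones → 1
Block 3 (01111): 4 ones → 1
Block 4 (11000): 2 ones → 0
Block 5 (10111): 4 ones → 1
Block 6 (11111): 5 ones → 1
Block 7 (00000): 0 ones → 0
Block 8 (00010): 1 one → 0
Block 9 (00000): 0 ones → 0
Block 10 (00100): 1 one → 0
Block 11 (01101): 3 ones → 1

01101100001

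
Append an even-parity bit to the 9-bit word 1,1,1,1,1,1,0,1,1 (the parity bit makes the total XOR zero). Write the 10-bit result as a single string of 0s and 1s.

XOR of the 9 data bits: 1⊕1⊕1⊕1⊕1⊕1⊕0⊕1⊕1 = 0
Parity bit = 0 (so all 10 bits XOR to 0).

1111110110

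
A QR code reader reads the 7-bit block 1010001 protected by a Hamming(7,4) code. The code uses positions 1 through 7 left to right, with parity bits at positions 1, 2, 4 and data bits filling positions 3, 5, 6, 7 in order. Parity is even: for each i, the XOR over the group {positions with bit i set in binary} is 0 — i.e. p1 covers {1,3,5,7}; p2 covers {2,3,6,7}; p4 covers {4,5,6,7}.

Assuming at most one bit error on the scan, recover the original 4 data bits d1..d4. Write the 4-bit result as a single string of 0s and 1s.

1101

s1 (pos 1,3,5,7): 1⊕1⊕0⊕1 = 1
s2 (pos 2,3,6,7): 0⊕1⊕0⊕1 = 0
s4 (pos 4,5,6,7): 0⊕0⊕0⊕1 = 1
Syndrome s4…s1 = 101 → error at position 5.
Flip position 5: 1010001 → 1010101
Read data bits from positions 3,5,6,7: 1101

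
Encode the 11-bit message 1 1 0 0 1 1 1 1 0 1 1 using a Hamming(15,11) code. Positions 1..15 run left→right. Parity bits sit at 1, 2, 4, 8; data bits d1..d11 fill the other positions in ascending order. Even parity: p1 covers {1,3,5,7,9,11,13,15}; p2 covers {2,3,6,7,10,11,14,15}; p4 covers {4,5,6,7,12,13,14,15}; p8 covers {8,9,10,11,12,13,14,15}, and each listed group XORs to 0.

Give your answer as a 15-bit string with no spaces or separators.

Place data at non-parity positions: p1 p2 1 p4 1 0 0 p8 1 1 1 1 0 1 1
p1 (pos 1,3,5,7,9,11,13,15): XOR of data positions = 1⊕1⊕0⊕1⊕1⊕0⊕1 = 1
p2 (pos 2,3,6,7,10,11,14,15): XOR of data positions = 1⊕0⊕0⊕1⊕1⊕1⊕1 = 1
p4 (pos 4,5,6,7,12,13,14,15): XOR of data positions = 1⊕0⊕0⊕1⊕0⊕1⊕1 = 0
p8 (pos 8,9,10,11,12,13,14,15): XOR of data positions = 1⊕1⊕1⊕1⊕0⊕1⊕1 = 0
Codeword: 111010001111011

111010001111011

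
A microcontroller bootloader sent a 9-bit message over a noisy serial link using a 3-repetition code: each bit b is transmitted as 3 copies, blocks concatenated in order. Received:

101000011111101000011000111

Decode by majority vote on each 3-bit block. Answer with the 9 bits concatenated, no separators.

Block 1 (101): 2 ones → 1
Block 2 (000): 0 ones → 0
Block 3 (011): 2 ones → 1
Block 4 (111): 3 ones → 1
Block 5 (101): 2 ones → 1
Block 6 (000): 0 ones → 0
Block 7 (011): 2 ones → 1
Block 8 (000): 0 ones → 0
Block 9 (111): 3 ones → 1

101110101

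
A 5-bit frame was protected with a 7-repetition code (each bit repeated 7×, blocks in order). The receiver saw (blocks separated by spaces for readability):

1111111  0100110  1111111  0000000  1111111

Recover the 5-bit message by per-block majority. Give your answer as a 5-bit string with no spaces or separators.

10101

Block 1 (1111111): 7 ones → 1
Block 2 (0100110): 3 ones → 0
Block 3 (1111111): 7 ones → 1
Block 4 (0000000): 0 ones → 0
Block 5 (1111111): 7 ones → 1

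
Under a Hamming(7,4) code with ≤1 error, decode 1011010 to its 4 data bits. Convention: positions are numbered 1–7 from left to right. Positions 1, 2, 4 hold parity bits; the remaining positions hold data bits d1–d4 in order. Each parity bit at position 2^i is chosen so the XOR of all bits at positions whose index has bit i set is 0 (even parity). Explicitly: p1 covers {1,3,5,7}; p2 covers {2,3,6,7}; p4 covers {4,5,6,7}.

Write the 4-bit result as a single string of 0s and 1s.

s1 (pos 1,3,5,7): 1⊕1⊕0⊕0 = 0
s2 (pos 2,3,6,7): 0⊕1⊕1⊕0 = 0
s4 (pos 4,5,6,7): 1⊕0⊕1⊕0 = 0
Syndrome s4…s1 = 000 → no error.
Read data bits from positions 3,5,6,7: 1010

1010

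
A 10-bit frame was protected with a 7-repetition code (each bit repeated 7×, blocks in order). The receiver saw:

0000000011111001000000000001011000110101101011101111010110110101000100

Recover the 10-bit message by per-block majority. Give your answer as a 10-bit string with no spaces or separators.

Block 1 (0000000): 0 ones → 0
Block 2 (0111110): 5 ones → 1
Block 3 (0100000): 1 one → 0
Block 4 (0000001): 1 one → 0
Block 5 (0110001): 3 ones → 0
Block 6 (1010110): 4 ones → 1
Block 7 (1011101): 5 ones → 1
Block 8 (1110101): 5 ones → 1
Block 9 (1011010): 4 ones → 1
Block 10 (1000100): 2 ones → 0

0100011110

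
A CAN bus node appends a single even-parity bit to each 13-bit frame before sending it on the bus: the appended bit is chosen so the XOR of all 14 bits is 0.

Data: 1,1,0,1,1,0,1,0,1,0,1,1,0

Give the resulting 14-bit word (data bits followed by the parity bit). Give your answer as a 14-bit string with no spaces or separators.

11011010101100

XOR of the 13 data bits: 1⊕1⊕0⊕1⊕1⊕0⊕1⊕0⊕1⊕0⊕1⊕1⊕0 = 0
Parity bit = 0 (so all 14 bits XOR to 0).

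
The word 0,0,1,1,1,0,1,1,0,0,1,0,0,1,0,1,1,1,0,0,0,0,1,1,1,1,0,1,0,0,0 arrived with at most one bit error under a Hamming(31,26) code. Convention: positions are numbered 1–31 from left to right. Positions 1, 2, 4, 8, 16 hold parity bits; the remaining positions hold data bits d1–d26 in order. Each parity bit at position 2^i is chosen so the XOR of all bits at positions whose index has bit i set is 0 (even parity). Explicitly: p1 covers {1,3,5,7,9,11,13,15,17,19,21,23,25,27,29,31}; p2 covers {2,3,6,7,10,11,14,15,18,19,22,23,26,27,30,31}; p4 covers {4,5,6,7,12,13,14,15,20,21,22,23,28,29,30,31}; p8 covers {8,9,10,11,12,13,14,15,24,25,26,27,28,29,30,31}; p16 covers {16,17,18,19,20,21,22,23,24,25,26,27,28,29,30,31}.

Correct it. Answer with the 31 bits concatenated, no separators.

0011101100000101110000111101000

s1 (pos 1,3,5,7,9,11,13,15,17,19,21,23,25,27,29,31): 0⊕1⊕1⊕1⊕0⊕1⊕0⊕0⊕1⊕0⊕0⊕1⊕1⊕0⊕0⊕0 = 1
s2 (pos 2,3,6,7,10,11,14,15,18,19,22,23,26,27,30,31): 0⊕1⊕0⊕1⊕0⊕1⊕1⊕0⊕1⊕0⊕0⊕1⊕1⊕0⊕0⊕0 = 1
s4 (pos 4,5,6,7,12,13,14,15,20,21,22,23,28,29,30,31): 1⊕1⊕0⊕1⊕0⊕0⊕1⊕0⊕0⊕0⊕0⊕1⊕1⊕0⊕0⊕0 = 0
s8 (pos 8,9,10,11,12,13,14,15,24,25,26,27,28,29,30,31): 1⊕0⊕0⊕1⊕0⊕0⊕1⊕0⊕1⊕1⊕1⊕0⊕1⊕0⊕0⊕0 = 1
s16 (pos 16,17,18,19,20,21,22,23,24,25,26,27,28,29,30,31): 1⊕1⊕1⊕0⊕0⊕0⊕0⊕1⊕1⊕1⊕1⊕0⊕1⊕0⊕0⊕0 = 0
Syndrome s16…s1 = 01011 → error at position 11.
Flip position 11: 0011101100100101110000111101000 → 0011101100000101110000111101000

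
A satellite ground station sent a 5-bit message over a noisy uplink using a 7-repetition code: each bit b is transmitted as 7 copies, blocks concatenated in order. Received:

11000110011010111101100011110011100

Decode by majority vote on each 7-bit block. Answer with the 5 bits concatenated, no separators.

Block 1 (1100011): 4 ones → 1
Block 2 (0011010): 3 ones → 0
Block 3 (1111011): 6 ones → 1
Block 4 (0001111): 4 ones → 1
Block 5 (0011100): 3 ones → 0

10110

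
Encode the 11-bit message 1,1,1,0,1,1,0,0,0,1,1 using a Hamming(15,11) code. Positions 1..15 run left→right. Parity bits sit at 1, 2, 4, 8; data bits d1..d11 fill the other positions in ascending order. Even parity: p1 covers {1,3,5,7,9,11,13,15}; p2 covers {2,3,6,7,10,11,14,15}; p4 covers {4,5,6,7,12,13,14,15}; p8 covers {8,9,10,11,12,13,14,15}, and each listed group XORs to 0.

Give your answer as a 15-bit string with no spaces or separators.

Place data at non-parity positions: p1 p2 1 p4 1 1 0 p8 1 1 0 0 0 1 1
p1 (pos 1,3,5,7,9,11,13,15): XOR of data positions = 1⊕1⊕0⊕1⊕0⊕0⊕1 = 0
p2 (pos 2,3,6,7,10,11,14,15): XOR of data positions = 1⊕1⊕0⊕1⊕0⊕1⊕1 = 1
p4 (pos 4,5,6,7,12,13,14,15): XOR of data positions = 1⊕1⊕0⊕0⊕0⊕1⊕1 = 0
p8 (pos 8,9,10,11,12,13,14,15): XOR of data positions = 1⊕1⊕0⊕0⊕0⊕1⊕1 = 0
Codeword: 011011001100011

011011001100011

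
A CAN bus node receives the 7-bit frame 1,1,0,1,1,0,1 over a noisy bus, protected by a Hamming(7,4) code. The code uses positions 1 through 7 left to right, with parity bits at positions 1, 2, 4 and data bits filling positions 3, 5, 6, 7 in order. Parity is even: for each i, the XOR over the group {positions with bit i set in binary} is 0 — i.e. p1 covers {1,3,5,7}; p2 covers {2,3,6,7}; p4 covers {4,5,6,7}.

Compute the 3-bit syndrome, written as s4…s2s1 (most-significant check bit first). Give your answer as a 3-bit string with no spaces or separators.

s1 (pos 1,3,5,7): 1⊕0⊕1⊕1 = 1
s2 (pos 2,3,6,7): 1⊕0⊕0⊕1 = 0
s4 (pos 4,5,6,7): 1⊕1⊕0⊕1 = 1
Syndrome s4…s1 = 101 → error at position 5.

101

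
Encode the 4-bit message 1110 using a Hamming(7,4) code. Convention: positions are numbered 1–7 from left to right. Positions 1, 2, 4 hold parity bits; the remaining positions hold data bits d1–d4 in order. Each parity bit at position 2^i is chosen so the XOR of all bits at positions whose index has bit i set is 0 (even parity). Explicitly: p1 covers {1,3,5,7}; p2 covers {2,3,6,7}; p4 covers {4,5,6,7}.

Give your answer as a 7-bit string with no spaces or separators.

0010110

Place data at non-parity positions: p1 p2 1 p4 1 1 0
p1 (pos 1,3,5,7): XOR of data positions = 1⊕1⊕0 = 0
p2 (pos 2,3,6,7): XOR of data positions = 1⊕1⊕0 = 0
p4 (pos 4,5,6,7): XOR of data positions = 1⊕1⊕0 = 0
Codeword: 0010110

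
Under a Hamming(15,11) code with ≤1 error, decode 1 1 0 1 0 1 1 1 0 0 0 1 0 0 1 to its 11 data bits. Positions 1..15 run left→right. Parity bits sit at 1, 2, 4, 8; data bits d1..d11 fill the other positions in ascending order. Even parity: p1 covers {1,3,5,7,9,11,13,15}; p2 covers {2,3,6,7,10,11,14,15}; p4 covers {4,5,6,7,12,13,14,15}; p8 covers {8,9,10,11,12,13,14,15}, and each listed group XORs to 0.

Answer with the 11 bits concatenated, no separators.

00110001101

s1 (pos 1,3,5,7,9,11,13,15): 1⊕0⊕0⊕1⊕0⊕0⊕0⊕1 = 1
s2 (pos 2,3,6,7,10,11,14,15): 1⊕0⊕1⊕1⊕0⊕0⊕0⊕1 = 0
s4 (pos 4,5,6,7,12,13,14,15): 1⊕0⊕1⊕1⊕1⊕0⊕0⊕1 = 1
s8 (pos 8,9,10,11,12,13,14,15): 1⊕0⊕0⊕0⊕1⊕0⊕0⊕1 = 1
Syndrome s8…s1 = 1101 → error at position 13.
Flip position 13: 110101110001001 → 110101110001101
Read data bits from positions 3,5,6,7,9,10,11,12,13,14,15: 00110001101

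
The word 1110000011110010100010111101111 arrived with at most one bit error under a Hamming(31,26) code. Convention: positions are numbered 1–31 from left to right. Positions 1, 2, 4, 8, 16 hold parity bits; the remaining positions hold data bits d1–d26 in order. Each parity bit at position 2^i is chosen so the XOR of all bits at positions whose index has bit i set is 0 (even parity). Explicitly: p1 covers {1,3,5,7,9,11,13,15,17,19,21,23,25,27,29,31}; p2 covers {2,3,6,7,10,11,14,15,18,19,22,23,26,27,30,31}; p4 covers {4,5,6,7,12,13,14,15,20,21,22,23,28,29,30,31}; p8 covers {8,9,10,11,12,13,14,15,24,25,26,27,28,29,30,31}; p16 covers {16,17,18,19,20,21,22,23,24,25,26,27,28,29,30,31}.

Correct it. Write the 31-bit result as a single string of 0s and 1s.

1100000011110010100010111101111

s1 (pos 1,3,5,7,9,11,13,15,17,19,21,23,25,27,29,31): 1⊕1⊕0⊕0⊕1⊕1⊕0⊕1⊕1⊕0⊕1⊕1⊕1⊕0⊕1⊕1 = 1
s2 (pos 2,3,6,7,10,11,14,15,18,19,22,23,26,27,30,31): 1⊕1⊕0⊕0⊕1⊕1⊕0⊕1⊕0⊕0⊕0⊕1⊕1⊕0⊕1⊕1 = 1
s4 (pos 4,5,6,7,12,13,14,15,20,21,22,23,28,29,30,31): 0⊕0⊕0⊕0⊕1⊕0⊕0⊕1⊕0⊕1⊕0⊕1⊕1⊕1⊕1⊕1 = 0
s8 (pos 8,9,10,11,12,13,14,15,24,25,26,27,28,29,30,31): 0⊕1⊕1⊕1⊕1⊕0⊕0⊕1⊕1⊕1⊕1⊕0⊕1⊕1⊕1⊕1 = 0
s16 (pos 16,17,18,19,20,21,22,23,24,25,26,27,28,29,30,31): 0⊕1⊕0⊕0⊕0⊕1⊕0⊕1⊕1⊕1⊕1⊕0⊕1⊕1⊕1⊕1 = 0
Syndrome s16…s1 = 00011 → error at position 3.
Flip position 3: 1110000011110010100010111101111 → 1100000011110010100010111101111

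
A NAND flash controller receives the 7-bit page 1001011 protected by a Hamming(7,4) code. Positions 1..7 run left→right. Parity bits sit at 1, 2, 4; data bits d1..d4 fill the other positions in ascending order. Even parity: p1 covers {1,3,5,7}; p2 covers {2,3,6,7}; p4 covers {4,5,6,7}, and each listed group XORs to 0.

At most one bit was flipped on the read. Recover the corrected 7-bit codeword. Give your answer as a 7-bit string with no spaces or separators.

1000011

s1 (pos 1,3,5,7): 1⊕0⊕0⊕1 = 0
s2 (pos 2,3,6,7): 0⊕0⊕1⊕1 = 0
s4 (pos 4,5,6,7): 1⊕0⊕1⊕1 = 1
Syndrome s4…s1 = 100 → error at position 4.
Flip position 4: 1001011 → 1000011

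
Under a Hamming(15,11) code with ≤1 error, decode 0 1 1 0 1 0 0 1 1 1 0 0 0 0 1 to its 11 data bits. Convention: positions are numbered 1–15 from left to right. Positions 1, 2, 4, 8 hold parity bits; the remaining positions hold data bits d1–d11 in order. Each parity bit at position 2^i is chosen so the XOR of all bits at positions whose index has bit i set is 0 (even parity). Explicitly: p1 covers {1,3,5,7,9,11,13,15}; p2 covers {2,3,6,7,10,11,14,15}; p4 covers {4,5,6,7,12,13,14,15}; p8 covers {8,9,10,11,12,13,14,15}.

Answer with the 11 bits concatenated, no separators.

11001100001

s1 (pos 1,3,5,7,9,11,13,15): 0⊕1⊕1⊕0⊕1⊕0⊕0⊕1 = 0
s2 (pos 2,3,6,7,10,11,14,15): 1⊕1⊕0⊕0⊕1⊕0⊕0⊕1 = 0
s4 (pos 4,5,6,7,12,13,14,15): 0⊕1⊕0⊕0⊕0⊕0⊕0⊕1 = 0
s8 (pos 8,9,10,11,12,13,14,15): 1⊕1⊕1⊕0⊕0⊕0⊕0⊕1 = 0
Syndrome s8…s1 = 0000 → no error.
Read data bits from positions 3,5,6,7,9,10,11,12,13,14,15: 11001100001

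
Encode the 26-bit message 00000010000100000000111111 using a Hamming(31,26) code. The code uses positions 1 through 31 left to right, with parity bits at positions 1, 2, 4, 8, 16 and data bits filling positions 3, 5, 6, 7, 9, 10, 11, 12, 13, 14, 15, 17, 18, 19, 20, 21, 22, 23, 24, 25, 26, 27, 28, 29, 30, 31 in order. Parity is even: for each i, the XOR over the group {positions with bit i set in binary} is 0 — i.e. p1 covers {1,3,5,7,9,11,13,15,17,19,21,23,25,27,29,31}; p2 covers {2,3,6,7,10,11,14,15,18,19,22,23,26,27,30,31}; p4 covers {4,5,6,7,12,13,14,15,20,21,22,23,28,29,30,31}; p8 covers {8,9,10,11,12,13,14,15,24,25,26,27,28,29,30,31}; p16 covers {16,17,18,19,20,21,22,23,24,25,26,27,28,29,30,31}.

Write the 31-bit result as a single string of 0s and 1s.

1100000100100001100000000111111

Place data at non-parity positions: p1 p2 0 p4 0 0 0 p8 0 0 1 0 0 0 0 p16 1 0 0 0 0 0 0 0 0 1 1 1 1 1 1
p1 (pos 1,3,5,7,9,11,13,15,17,19,21,23,25,27,29,31): XOR of data positions = 0⊕0⊕0⊕0⊕1⊕0⊕0⊕1⊕0⊕0⊕0⊕0⊕1⊕1⊕1 = 1
p2 (pos 2,3,6,7,10,11,14,15,18,19,22,23,26,27,30,31): XOR of data positions = 0⊕0⊕0⊕0⊕1⊕0⊕0⊕0⊕0⊕0⊕0⊕1⊕1⊕1⊕1 = 1
p4 (pos 4,5,6,7,12,13,14,15,20,21,22,23,28,29,30,31): XOR of data positions = 0⊕0⊕0⊕0⊕0⊕0⊕0⊕0⊕0⊕0⊕0⊕1⊕1⊕1⊕1 = 0
p8 (pos 8,9,10,11,12,13,14,15,24,25,26,27,28,29,30,31): XOR of data positions = 0⊕0⊕1⊕0⊕0⊕0⊕0⊕0⊕0⊕1⊕1⊕1⊕1⊕1⊕1 = 1
p16 (pos 16,17,18,19,20,21,22,23,24,25,26,27,28,29,30,31): XOR of data positions = 1⊕0⊕0⊕0⊕0⊕0⊕0⊕0⊕0⊕1⊕1⊕1⊕1⊕1⊕1 = 1
Codeword: 1100000100100001100000000111111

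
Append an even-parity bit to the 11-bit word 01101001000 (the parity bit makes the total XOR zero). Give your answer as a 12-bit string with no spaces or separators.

011010010000

XOR of the 11 data bits: 0⊕1⊕1⊕0⊕1⊕0⊕0⊕1⊕0⊕0⊕0 = 0
Parity bit = 0 (so all 12 bits XOR to 0).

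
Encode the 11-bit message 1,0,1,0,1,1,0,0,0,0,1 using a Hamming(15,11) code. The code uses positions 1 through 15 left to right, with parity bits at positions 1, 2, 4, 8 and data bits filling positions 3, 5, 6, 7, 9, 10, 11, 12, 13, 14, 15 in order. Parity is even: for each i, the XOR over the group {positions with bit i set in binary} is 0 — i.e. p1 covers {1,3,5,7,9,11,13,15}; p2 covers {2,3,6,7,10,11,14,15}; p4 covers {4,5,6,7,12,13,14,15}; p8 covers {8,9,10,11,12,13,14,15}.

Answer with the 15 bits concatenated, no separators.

Place data at non-parity positions: p1 p2 1 p4 0 1 0 p8 1 1 0 0 0 0 1
p1 (pos 1,3,5,7,9,11,13,15): XOR of data positions = 1⊕0⊕0⊕1⊕0⊕0⊕1 = 1
p2 (pos 2,3,6,7,10,11,14,15): XOR of data positions = 1⊕1⊕0⊕1⊕0⊕0⊕1 = 0
p4 (pos 4,5,6,7,12,13,14,15): XOR of data positions = 0⊕1⊕0⊕0⊕0⊕0⊕1 = 0
p8 (pos 8,9,10,11,12,13,14,15): XOR of data positions = 1⊕1⊕0⊕0⊕0⊕0⊕1 = 1
Codeword: 101001011100001

101001011100001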